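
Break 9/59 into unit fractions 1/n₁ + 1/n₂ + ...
1/7 + 1/104 + 1/14318 + 1/307493368

Greedy algorithm:
9/59: ceiling(59/9) = 7, use 1/7
4/413: ceiling(413/4) = 104, use 1/104
3/42952: ceiling(42952/3) = 14318, use 1/14318
1/307493368: ceiling(307493368/1) = 307493368, use 1/307493368
Result: 9/59 = 1/7 + 1/104 + 1/14318 + 1/307493368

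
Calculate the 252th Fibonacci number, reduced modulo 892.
856

Matrix identity: Q^n = [[F_(n+1), F_n], [F_n, F_(n-1)]] with Q = [[1,1],[1,0]].
n = 252 = 11111100₂. Square-and-multiply, entries mod 892:
Q^1 = [[1,1],[1,0]]
Q^3 = (Q^1)²·Q = [[3,2],[2,1]]
Q^7 = (Q^3)²·Q = [[21,13],[13,8]]
Q^15 = (Q^7)²·Q = [[95,610],[610,377]]
Q^31 = (Q^15)²·Q = [[45,241],[241,696]]
Q^63 = (Q^31)²·Q = [[523,342],[342,181]]
Q^126 = (Q^63)² = [[689,820],[820,761]]
Q^252 = (Q^126)² = [[9,856],[856,45]]
F_252 mod 892 = Q^252[0][1] = 856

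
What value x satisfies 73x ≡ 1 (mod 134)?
123

gcd(73, 134) = 1, so the inverse exists.
Extended Euclidean algorithm on (134, 73):
134 = 1 × 73 + 61  ⟹  61 = (1)·134 + (-1)·73
73 = 1 × 61 + 12  ⟹  12 = (-1)·134 + (2)·73
61 = 5 × 12 + 1  ⟹  1 = (6)·134 + (-11)·73
So (-11)·73 ≡ 1 (mod 134), i.e. 73^(-1) ≡ -11 ≡ 123 (mod 134).
Check: 73 × 123 = 8979 ≡ 1 (mod 134)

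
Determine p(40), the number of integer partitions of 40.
37338

p(n) counts ways to write n as a sum of positive integers (order ignored).
Euler's pentagonal recurrence: p(k) = p(k-1) + p(k-2) - p(k-5) - p(k-7) + p(k-12) + p(k-15) - ... (offsets j(3j∓1)/2, signs ++--, p(0)=1, p(<0)=0).
DP table for k = 0..39: p(0)=1, p(1)=1, p(2)=2, p(3)=3, p(4)=5, p(5)=7, p(6)=11, p(7)=15, p(8)=22, p(9)=30, p(10)=42, p(11)=56, p(12)=77, p(13)=101, p(14)=135, p(15)=176, p(16)=231, p(17)=297, p(18)=385, p(19)=490, p(20)=627, p(21)=792, p(22)=1002, p(23)=1255, p(24)=1575, p(25)=1958, p(26)=2436, p(27)=3010, p(28)=3718, p(29)=4565, p(30)=5604, p(31)=6842, p(32)=8349, p(33)=10143, p(34)=12310, p(35)=14883, p(36)=17977, p(37)=21637, p(38)=26015, p(39)=31185.
Final step: p(40) = p(39) + p(38) - p(35) - p(33) + p(28) + p(25) - p(18) - p(14) + p(5) + p(0)
= 31185 + 26015 - 14883 - 10143 + 3718 + 1958 - 385 - 135 + 7 + 1
= 37338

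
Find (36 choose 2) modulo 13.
6

Using Lucas' theorem:
Write n=36 and k=2 in base 13:
n in base 13: [2, 10]
k in base 13: [0, 2]
C(36,2) mod 13 = ∏ C(n_i, k_i) mod 13
Digit binomials (mod 13): C(2,0) = 1; C(10,2) = 45 ≡ 6
Product: 1 × 6 = 6 ≡ 6 (mod 13)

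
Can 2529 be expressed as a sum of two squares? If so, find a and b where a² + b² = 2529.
15² + 48² (a=15, b=48)

Factorization: 2529 = 3^2 × 281
By Fermat: n is sum of two squares iff every prime p ≡ 3 (mod 4) appears to even power.
All primes ≡ 3 (mod 4) appear to even power.
Search a = 0, 1, 2, … for 2529 - a² a perfect square: first hit at a = 15: 2529 - 225 = 2304 = 48².
2529 = 15² + 48² = 225 + 2304 ✓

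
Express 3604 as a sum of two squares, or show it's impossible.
2² + 60² (a=2, b=60)

Factorization: 3604 = 2^2 × 17 × 53
By Fermat: n is sum of two squares iff every prime p ≡ 3 (mod 4) appears to even power.
All primes ≡ 3 (mod 4) appear to even power.
Search a = 0, 1, 2, … for 3604 - a² a perfect square: first hit at a = 2: 3604 - 4 = 3600 = 60².
3604 = 2² + 60² = 4 + 3600 ✓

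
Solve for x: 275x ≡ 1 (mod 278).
185

gcd(275, 278) = 1, so the inverse exists.
Extended Euclidean algorithm on (278, 275):
278 = 1 × 275 + 3  ⟹  3 = (1)·278 + (-1)·275
275 = 91 × 3 + 2  ⟹  2 = (-91)·278 + (92)·275
3 = 1 × 2 + 1  ⟹  1 = (92)·278 + (-93)·275
So (-93)·275 ≡ 1 (mod 278), i.e. 275^(-1) ≡ -93 ≡ 185 (mod 278).
Check: 275 × 185 = 50875 ≡ 1 (mod 278)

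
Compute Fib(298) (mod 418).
131

Matrix identity: Q^n = [[F_(n+1), F_n], [F_n, F_(n-1)]] with Q = [[1,1],[1,0]].
n = 298 = 100101010₂. Square-and-multiply, entries mod 418:
Q^1 = [[1,1],[1,0]]
Q^2 = (Q^1)² = [[2,1],[1,1]]
Q^4 = (Q^2)² = [[5,3],[3,2]]
Q^9 = (Q^4)²·Q = [[55,34],[34,21]]
Q^18 = (Q^9)² = [[1,76],[76,343]]
Q^37 = (Q^18)²·Q = [[153,343],[343,228]]
Q^74 = (Q^37)² = [[192,267],[267,343]]
Q^149 = (Q^74)²·Q = [[198,309],[309,307]]
Q^298 = (Q^149)² = [[89,131],[131,376]]
F_298 mod 418 = Q^298[0][1] = 131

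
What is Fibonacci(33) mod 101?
82

Matrix identity: Q^n = [[F_(n+1), F_n], [F_n, F_(n-1)]] with Q = [[1,1],[1,0]].
n = 33 = 100001₂. Square-and-multiply, entries mod 101:
Q^1 = [[1,1],[1,0]]
Q^2 = (Q^1)² = [[2,1],[1,1]]
Q^4 = (Q^2)² = [[5,3],[3,2]]
Q^8 = (Q^4)² = [[34,21],[21,13]]
Q^16 = (Q^8)² = [[82,78],[78,4]]
Q^33 = (Q^16)²·Q = [[23,82],[82,42]]
F_33 mod 101 = Q^33[0][1] = 82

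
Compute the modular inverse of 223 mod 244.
151

gcd(223, 244) = 1, so the inverse exists.
Extended Euclidean algorithm on (244, 223):
244 = 1 × 223 + 21  ⟹  21 = (1)·244 + (-1)·223
223 = 10 × 21 + 13  ⟹  13 = (-10)·244 + (11)·223
21 = 1 × 13 + 8  ⟹  8 = (11)·244 + (-12)·223
13 = 1 × 8 + 5  ⟹  5 = (-21)·244 + (23)·223
8 = 1 × 5 + 3  ⟹  3 = (32)·244 + (-35)·223
5 = 1 × 3 + 2  ⟹  2 = (-53)·244 + (58)·223
3 = 1 × 2 + 1  ⟹  1 = (85)·244 + (-93)·223
So (-93)·223 ≡ 1 (mod 244), i.e. 223^(-1) ≡ -93 ≡ 151 (mod 244).
Check: 223 × 151 = 33673 ≡ 1 (mod 244)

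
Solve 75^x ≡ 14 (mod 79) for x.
51

Baby-step giant-step with step n = ⌈√79⌉ = 9.
Baby steps 75^j mod 79 (j:value) for j=0..8: 0:1, 1:75, 2:16, 3:15, 4:19, 5:3, 6:67, 7:48, 8:45.
Giant-step multiplier: 75^(-9) ≡ 75^(78-9) = 75^69 ≡ 61 (mod 79).
Giant steps γ_i = 14·61^i mod 79: γ_0=14, γ_1=64, γ_2=33, γ_3=38, γ_4=27, γ_5=67 (in table at j=6).
x = i·n + j = 5·9 + 6 = 51.
Check: 75^51 ≡ 14 (mod 79).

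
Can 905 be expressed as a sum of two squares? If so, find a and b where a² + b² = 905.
8² + 29² (a=8, b=29)

Factorization: 905 = 5 × 181
By Fermat: n is sum of two squares iff every prime p ≡ 3 (mod 4) appears to even power.
All primes ≡ 3 (mod 4) appear to even power.
Search a = 0, 1, 2, … for 905 - a² a perfect square: first hit at a = 8: 905 - 64 = 841 = 29².
905 = 8² + 29² = 64 + 841 ✓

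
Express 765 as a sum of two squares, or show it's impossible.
6² + 27² (a=6, b=27)

Factorization: 765 = 3^2 × 5 × 17
By Fermat: n is sum of two squares iff every prime p ≡ 3 (mod 4) appears to even power.
All primes ≡ 3 (mod 4) appear to even power.
Search a = 0, 1, 2, … for 765 - a² a perfect square: first hit at a = 6: 765 - 36 = 729 = 27².
765 = 6² + 27² = 36 + 729 ✓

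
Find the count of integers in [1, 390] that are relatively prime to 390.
96

390 = 2 × 3 × 5 × 13
φ(n) = n × ∏(1 - 1/p) for each prime p dividing n
φ(390) = 390 × (1 - 1/2) × (1 - 1/3) × (1 - 1/5) × (1 - 1/13) = 96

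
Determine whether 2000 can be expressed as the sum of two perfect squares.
8² + 44² (a=8, b=44)

Factorization: 2000 = 2^4 × 5^3
By Fermat: n is sum of two squares iff every prime p ≡ 3 (mod 4) appears to even power.
All primes ≡ 3 (mod 4) appear to even power.
Search a = 0, 1, 2, … for 2000 - a² a perfect square: first hit at a = 8: 2000 - 64 = 1936 = 44².
2000 = 8² + 44² = 64 + 1936 ✓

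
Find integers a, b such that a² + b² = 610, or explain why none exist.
9² + 23² (a=9, b=23)

Factorization: 610 = 2 × 5 × 61
By Fermat: n is sum of two squares iff every prime p ≡ 3 (mod 4) appears to even power.
All primes ≡ 3 (mod 4) appear to even power.
Search a = 0, 1, 2, … for 610 - a² a perfect square: first hit at a = 9: 610 - 81 = 529 = 23².
610 = 9² + 23² = 81 + 529 ✓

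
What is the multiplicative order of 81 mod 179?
89

179 is prime, so ord(81) divides φ(179) = 178.
Divisors of 178: 1, 2, 89, 178.
Repeated squaring: 81^1 ≡ 81, 81^2 ≡ 117, 81^4 ≡ 85, 81^8 ≡ 65, 81^16 ≡ 108, 81^32 ≡ 29, 81^64 ≡ 125, 81^128 ≡ 52 (mod 179).
Test 81^d mod 179 for each divisor d in increasing order:
81^1 ≡ 81
81^2 ≡ 117
81^89 = 81^64·81^16·81^8·81^1 ≡ 1  ← first divisor giving 1
The order is 89.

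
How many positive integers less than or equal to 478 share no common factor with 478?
238

478 = 2 × 239
φ(n) = n × ∏(1 - 1/p) for each prime p dividing n
φ(478) = 478 × (1 - 1/2) × (1 - 1/239) = 238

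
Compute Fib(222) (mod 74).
66

Matrix identity: Q^n = [[F_(n+1), F_n], [F_n, F_(n-1)]] with Q = [[1,1],[1,0]].
n = 222 = 11011110₂. Square-and-multiply, entries mod 74:
Q^1 = [[1,1],[1,0]]
Q^3 = (Q^1)²·Q = [[3,2],[2,1]]
Q^6 = (Q^3)² = [[13,8],[8,5]]
Q^13 = (Q^6)²·Q = [[7,11],[11,70]]
Q^27 = (Q^13)²·Q = [[55,22],[22,33]]
Q^55 = (Q^27)²·Q = [[43,31],[31,12]]
Q^111 = (Q^55)²·Q = [[1,72],[72,3]]
Q^222 = (Q^111)² = [[5,66],[66,13]]
F_222 mod 74 = Q^222[0][1] = 66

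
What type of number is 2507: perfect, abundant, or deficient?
deficient

Proper divisors of 2507: sum = 1 + 23 + 109 = 133
Since 133 < 2507, 2507 is deficient.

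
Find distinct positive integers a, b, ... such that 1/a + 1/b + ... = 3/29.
1/10 + 1/290

Greedy algorithm:
3/29: ceiling(29/3) = 10, use 1/10
1/290: ceiling(290/1) = 290, use 1/290
Result: 3/29 = 1/10 + 1/290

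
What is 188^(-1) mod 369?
53

gcd(188, 369) = 1, so the inverse exists.
Extended Euclidean algorithm on (369, 188):
369 = 1 × 188 + 181  ⟹  181 = (1)·369 + (-1)·188
188 = 1 × 181 + 7  ⟹  7 = (-1)·369 + (2)·188
181 = 25 × 7 + 6  ⟹  6 = (26)·369 + (-51)·188
7 = 1 × 6 + 1  ⟹  1 = (-27)·369 + (53)·188
So (53)·188 ≡ 1 (mod 369), i.e. 188^(-1) ≡ 53 (mod 369).
Check: 188 × 53 = 9964 ≡ 1 (mod 369)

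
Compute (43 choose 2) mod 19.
10

Using Lucas' theorem:
Write n=43 and k=2 in base 19:
n in base 19: [2, 5]
k in base 19: [0, 2]
C(43,2) mod 19 = ∏ C(n_i, k_i) mod 19
Digit binomials (mod 19): C(2,0) = 1; C(5,2) = 10
Product: 1 × 10 = 10 ≡ 10 (mod 19)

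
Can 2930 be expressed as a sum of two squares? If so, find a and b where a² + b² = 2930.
11² + 53² (a=11, b=53)

Factorization: 2930 = 2 × 5 × 293
By Fermat: n is sum of two squares iff every prime p ≡ 3 (mod 4) appears to even power.
All primes ≡ 3 (mod 4) appear to even power.
Search a = 0, 1, 2, … for 2930 - a² a perfect square: first hit at a = 11: 2930 - 121 = 2809 = 53².
2930 = 11² + 53² = 121 + 2809 ✓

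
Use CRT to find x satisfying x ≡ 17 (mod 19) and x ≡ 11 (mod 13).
245

Using Chinese Remainder Theorem:
M = 19 × 13 = 247
M1 = 13, M2 = 19
y1 = 13^(-1) mod 19 = 3
y2 = 19^(-1) mod 13 = 11
x = (17×13×3 + 11×19×11) mod 247 = 245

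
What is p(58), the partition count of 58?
715220

p(n) counts ways to write n as a sum of positive integers (order ignored).
Euler's pentagonal recurrence: p(k) = p(k-1) + p(k-2) - p(k-5) - p(k-7) + p(k-12) + p(k-15) - ... (offsets j(3j∓1)/2, signs ++--, p(0)=1, p(<0)=0).
DP table for k = 0..57: p(0)=1, p(1)=1, p(2)=2, p(3)=3, p(4)=5, p(5)=7, p(6)=11, p(7)=15, p(8)=22, p(9)=30, p(10)=42, p(11)=56, p(12)=77, p(13)=101, p(14)=135, p(15)=176, p(16)=231, p(17)=297, p(18)=385, p(19)=490, p(20)=627, p(21)=792, p(22)=1002, p(23)=1255, p(24)=1575, p(25)=1958, p(26)=2436, p(27)=3010, p(28)=3718, p(29)=4565, p(30)=5604, p(31)=6842, p(32)=8349, p(33)=10143, p(34)=12310, p(35)=14883, p(36)=17977, p(37)=21637, p(38)=26015, p(39)=31185, p(40)=37338, p(41)=44583, p(42)=53174, p(43)=63261, p(44)=75175, p(45)=89134, p(46)=105558, p(47)=124754, p(48)=147273, p(49)=173525, p(50)=204226, p(51)=239943, p(52)=281589, p(53)=329931, p(54)=386155, p(55)=451276, p(56)=526823, p(57)=614154.
Final step: p(58) = p(57) + p(56) - p(53) - p(51) + p(46) + p(43) - p(36) - p(32) + p(23) + p(18) - p(7) - p(1)
= 614154 + 526823 - 329931 - 239943 + 105558 + 63261 - 17977 - 8349 + 1255 + 385 - 15 - 1
= 715220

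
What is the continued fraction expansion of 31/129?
[0; 4, 6, 5]

Euclidean algorithm steps:
31 = 0 × 129 + 31
129 = 4 × 31 + 5
31 = 6 × 5 + 1
5 = 5 × 1 + 0
Continued fraction: [0; 4, 6, 5]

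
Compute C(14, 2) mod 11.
3

Using Lucas' theorem:
Write n=14 and k=2 in base 11:
n in base 11: [1, 3]
k in base 11: [0, 2]
C(14,2) mod 11 = ∏ C(n_i, k_i) mod 11
Digit binomials (mod 11): C(1,0) = 1; C(3,2) = 3
Product: 1 × 3 = 3 ≡ 3 (mod 11)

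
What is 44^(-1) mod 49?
39

gcd(44, 49) = 1, so the inverse exists.
Extended Euclidean algorithm on (49, 44):
49 = 1 × 44 + 5  ⟹  5 = (1)·49 + (-1)·44
44 = 8 × 5 + 4  ⟹  4 = (-8)·49 + (9)·44
5 = 1 × 4 + 1  ⟹  1 = (9)·49 + (-10)·44
So (-10)·44 ≡ 1 (mod 49), i.e. 44^(-1) ≡ -10 ≡ 39 (mod 49).
Check: 44 × 39 = 1716 ≡ 1 (mod 49)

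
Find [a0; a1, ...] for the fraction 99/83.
[1; 5, 5, 3]

Euclidean algorithm steps:
99 = 1 × 83 + 16
83 = 5 × 16 + 3
16 = 5 × 3 + 1
3 = 3 × 1 + 0
Continued fraction: [1; 5, 5, 3]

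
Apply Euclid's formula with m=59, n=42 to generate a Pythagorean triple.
(1717, 4956, 5245)

Euclid's formula: a = m² - n², b = 2mn, c = m² + n²
m = 59, n = 42
a = 59² - 42² = 3481 - 1764 = 1717
b = 2 × 59 × 42 = 4956
c = 59² + 42² = 3481 + 1764 = 5245
Verification: 1717² + 4956² = 2948089 + 24561936 = 27510025 = 5245² ✓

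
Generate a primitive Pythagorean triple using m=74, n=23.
(4947, 3404, 6005)

Euclid's formula: a = m² - n², b = 2mn, c = m² + n²
m = 74, n = 23
a = 74² - 23² = 5476 - 529 = 4947
b = 2 × 74 × 23 = 3404
c = 74² + 23² = 5476 + 529 = 6005
Verification: 4947² + 3404² = 24472809 + 11587216 = 36060025 = 6005² ✓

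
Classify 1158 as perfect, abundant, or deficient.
abundant

Proper divisors of 1158: sum = 1 + 2 + 3 + 6 + 193 + 386 + 579 = 1170
Since 1170 > 1158, 1158 is abundant.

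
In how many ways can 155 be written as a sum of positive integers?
66493182097

p(n) counts ways to write n as a sum of positive integers (order ignored).
Euler's pentagonal recurrence: p(k) = p(k-1) + p(k-2) - p(k-5) - p(k-7) + p(k-12) + p(k-15) - ... (offsets j(3j∓1)/2, signs ++--, p(0)=1, p(<0)=0).
DP table for k = 0..154: p(0)=1, p(1)=1, p(2)=2, p(3)=3, p(4)=5, p(5)=7, p(6)=11, p(7)=15, p(8)=22, p(9)=30, p(10)=42, p(11)=56, p(12)=77, p(13)=101, p(14)=135, p(15)=176, p(16)=231, p(17)=297, p(18)=385, p(19)=490, p(20)=627, p(21)=792, p(22)=1002, p(23)=1255, p(24)=1575, p(25)=1958, p(26)=2436, p(27)=3010, p(28)=3718, p(29)=4565, p(30)=5604, p(31)=6842, p(32)=8349, p(33)=10143, p(34)=12310, p(35)=14883, p(36)=17977, p(37)=21637, p(38)=26015, p(39)=31185, p(40)=37338, p(41)=44583, p(42)=53174, p(43)=63261, p(44)=75175, p(45)=89134, p(46)=105558, p(47)=124754, p(48)=147273, p(49)=173525, p(50)=204226, p(51)=239943, p(52)=281589, p(53)=329931, p(54)=386155, p(55)=451276, p(56)=526823, p(57)=614154, p(58)=715220, p(59)=831820, p(60)=966467, p(61)=1121505, p(62)=1300156, p(63)=1505499, p(64)=1741630, p(65)=2012558, p(66)=2323520, p(67)=2679689, p(68)=3087735, p(69)=3554345, p(70)=4087968, p(71)=4697205, p(72)=5392783, p(73)=6185689, p(74)=7089500, p(75)=8118264, p(76)=9289091, p(77)=10619863, p(78)=12132164, p(79)=13848650, p(80)=15796476, p(81)=18004327, p(82)=20506255, p(83)=23338469, p(84)=26543660, p(85)=30167357, p(86)=34262962, p(87)=38887673, p(88)=44108109, p(89)=49995925, p(90)=56634173, p(91)=64112359, p(92)=72533807, p(93)=82010177, p(94)=92669720, p(95)=104651419, p(96)=118114304, p(97)=133230930, p(98)=150198136, p(99)=169229875, p(100)=190569292, p(101)=214481126, p(102)=241265379, p(103)=271248950, p(104)=304801365, p(105)=342325709, p(106)=384276336, p(107)=431149389, p(108)=483502844, p(109)=541946240, p(110)=607163746, p(111)=679903203, p(112)=761002156, p(113)=851376628, p(114)=952050665, p(115)=1064144451, p(116)=1188908248, p(117)=1327710076, p(118)=1482074143, p(119)=1653668665, p(120)=1844349560, p(121)=2056148051, p(122)=2291320912, p(123)=2552338241, p(124)=2841940500, p(125)=3163127352, p(126)=3519222692, p(127)=3913864295, p(128)=4351078600, p(129)=4835271870, p(130)=5371315400, p(131)=5964539504, p(132)=6620830889, p(133)=7346629512, p(134)=8149040695, p(135)=9035836076, p(136)=10015581680, p(137)=11097645016, p(138)=12292341831, p(139)=13610949895, p(140)=15065878135, p(141)=16670689208, p(142)=18440293320, p(143)=20390982757, p(144)=22540654445, p(145)=24908858009, p(146)=27517052599, p(147)=30388671978, p(148)=33549419497, p(149)=37027355200, p(150)=40853235313, p(151)=45060624582, p(152)=49686288421, p(153)=54770336324, p(154)=60356673280.
Final step: p(155) = p(154) + p(153) - p(150) - p(148) + p(143) + p(140) - p(133) - p(129) + p(120) + p(115) - p(104) - p(98) + p(85) + p(78) - p(63) - p(55) + p(38) + p(29) - p(10) - p(0)
= 60356673280 + 54770336324 - 40853235313 - 33549419497 + 20390982757 + 15065878135 - 7346629512 - 4835271870 + 1844349560 + 1064144451 - 304801365 - 150198136 + 30167357 + 12132164 - 1505499 - 451276 + 26015 + 4565 - 42 - 1
= 66493182097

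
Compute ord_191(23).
95

191 is prime, so ord(23) divides φ(191) = 190.
Divisors of 190: 1, 2, 5, 10, 19, 38, 95, 190.
Repeated squaring: 23^1 ≡ 23, 23^2 ≡ 147, 23^4 ≡ 26, 23^8 ≡ 103, 23^16 ≡ 104, 23^32 ≡ 120, 23^64 ≡ 75, 23^128 ≡ 86 (mod 191).
Test 23^d mod 191 for each divisor d in increasing order:
23^1 ≡ 23
23^2 ≡ 147
23^5 = 23^4·23^1 ≡ 25
23^10 = 23^8·23^2 ≡ 52
23^19 = 23^16·23^2·23^1 ≡ 184
23^38 = 23^32·23^4·23^2 ≡ 49
23^95 = 23^64·23^16·23^8·23^4·23^2·23^1 ≡ 1  ← first divisor giving 1
The order is 95.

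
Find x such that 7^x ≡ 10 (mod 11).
5

Baby-step giant-step with step n = ⌈√11⌉ = 4.
Baby steps 7^j mod 11 (j:value) for j=0..3: 0:1, 1:7, 2:5, 3:2.
Giant-step multiplier: 7^(-4) ≡ 7^(10-4) = 7^6 ≡ 4 (mod 11).
Giant steps γ_i = 10·4^i mod 11: γ_0=10, γ_1=7 (in table at j=1).
x = i·n + j = 1·4 + 1 = 5.
Check: 7^5 ≡ 10 (mod 11).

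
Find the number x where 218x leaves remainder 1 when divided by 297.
203

gcd(218, 297) = 1, so the inverse exists.
Extended Euclidean algorithm on (297, 218):
297 = 1 × 218 + 79  ⟹  79 = (1)·297 + (-1)·218
218 = 2 × 79 + 60  ⟹  60 = (-2)·297 + (3)·218
79 = 1 × 60 + 19  ⟹  19 = (3)·297 + (-4)·218
60 = 3 × 19 + 3  ⟹  3 = (-11)·297 + (15)·218
19 = 6 × 3 + 1  ⟹  1 = (69)·297 + (-94)·218
So (-94)·218 ≡ 1 (mod 297), i.e. 218^(-1) ≡ -94 ≡ 203 (mod 297).
Check: 218 × 203 = 44254 ≡ 1 (mod 297)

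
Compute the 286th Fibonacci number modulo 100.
23

Matrix identity: Q^n = [[F_(n+1), F_n], [F_n, F_(n-1)]] with Q = [[1,1],[1,0]].
n = 286 = 100011110₂. Square-and-multiply, entries mod 100:
Q^1 = [[1,1],[1,0]]
Q^2 = (Q^1)² = [[2,1],[1,1]]
Q^4 = (Q^2)² = [[5,3],[3,2]]
Q^8 = (Q^4)² = [[34,21],[21,13]]
Q^17 = (Q^8)²·Q = [[84,97],[97,87]]
Q^35 = (Q^17)²·Q = [[52,65],[65,87]]
Q^71 = (Q^35)²·Q = [[64,29],[29,35]]
Q^143 = (Q^71)²·Q = [[8,37],[37,71]]
Q^286 = (Q^143)² = [[33,23],[23,10]]
F_286 mod 100 = Q^286[0][1] = 23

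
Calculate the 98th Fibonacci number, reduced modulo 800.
449

Matrix identity: Q^n = [[F_(n+1), F_n], [F_n, F_(n-1)]] with Q = [[1,1],[1,0]].
n = 98 = 1100010₂. Square-and-multiply, entries mod 800:
Q^1 = [[1,1],[1,0]]
Q^3 = (Q^1)²·Q = [[3,2],[2,1]]
Q^6 = (Q^3)² = [[13,8],[8,5]]
Q^12 = (Q^6)² = [[233,144],[144,89]]
Q^24 = (Q^12)² = [[625,768],[768,657]]
Q^49 = (Q^24)²·Q = [[225,449],[449,576]]
Q^98 = (Q^49)² = [[226,449],[449,577]]
F_98 mod 800 = Q^98[0][1] = 449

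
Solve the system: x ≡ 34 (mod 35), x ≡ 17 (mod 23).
454

Using Chinese Remainder Theorem:
M = 35 × 23 = 805
M1 = 23, M2 = 35
y1 = 23^(-1) mod 35 = 32
y2 = 35^(-1) mod 23 = 2
x = (34×23×32 + 17×35×2) mod 805 = 454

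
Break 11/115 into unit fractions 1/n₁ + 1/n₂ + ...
1/11 + 1/211 + 1/266915

Greedy algorithm:
11/115: ceiling(115/11) = 11, use 1/11
6/1265: ceiling(1265/6) = 211, use 1/211
1/266915: ceiling(266915/1) = 266915, use 1/266915
Result: 11/115 = 1/11 + 1/211 + 1/266915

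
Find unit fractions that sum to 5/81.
1/17 + 1/345 + 1/158355

Greedy algorithm:
5/81: ceiling(81/5) = 17, use 1/17
4/1377: ceiling(1377/4) = 345, use 1/345
1/158355: ceiling(158355/1) = 158355, use 1/158355
Result: 5/81 = 1/17 + 1/345 + 1/158355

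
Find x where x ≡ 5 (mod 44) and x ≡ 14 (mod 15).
269

Using Chinese Remainder Theorem:
M = 44 × 15 = 660
M1 = 15, M2 = 44
y1 = 15^(-1) mod 44 = 3
y2 = 44^(-1) mod 15 = 14
x = (5×15×3 + 14×44×14) mod 660 = 269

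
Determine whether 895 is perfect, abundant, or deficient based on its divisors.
deficient

Proper divisors of 895: sum = 1 + 5 + 179 = 185
Since 185 < 895, 895 is deficient.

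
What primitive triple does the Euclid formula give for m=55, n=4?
(3009, 440, 3041)

Euclid's formula: a = m² - n², b = 2mn, c = m² + n²
m = 55, n = 4
a = 55² - 4² = 3025 - 16 = 3009
b = 2 × 55 × 4 = 440
c = 55² + 4² = 3025 + 16 = 3041
Verification: 3009² + 440² = 9054081 + 193600 = 9247681 = 3041² ✓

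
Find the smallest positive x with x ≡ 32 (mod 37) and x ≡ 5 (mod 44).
1105

Using Chinese Remainder Theorem:
M = 37 × 44 = 1628
M1 = 44, M2 = 37
y1 = 44^(-1) mod 37 = 16
y2 = 37^(-1) mod 44 = 25
x = (32×44×16 + 5×37×25) mod 1628 = 1105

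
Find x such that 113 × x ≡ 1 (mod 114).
113

gcd(113, 114) = 1, so the inverse exists.
Extended Euclidean algorithm on (114, 113):
114 = 1 × 113 + 1  ⟹  1 = (1)·114 + (-1)·113
So (-1)·113 ≡ 1 (mod 114), i.e. 113^(-1) ≡ -1 ≡ 113 (mod 114).
Check: 113 × 113 = 12769 ≡ 1 (mod 114)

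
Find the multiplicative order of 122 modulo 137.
17

137 is prime, so ord(122) divides φ(137) = 136.
Divisors of 136: 1, 2, 4, 8, 17, 34, 68, 136.
Repeated squaring: 122^1 ≡ 122, 122^2 ≡ 88, 122^4 ≡ 72, 122^8 ≡ 115, 122^16 ≡ 73, 122^32 ≡ 123, 122^64 ≡ 59, 122^128 ≡ 56 (mod 137).
Test 122^d mod 137 for each divisor d in increasing order:
122^1 ≡ 122
122^2 ≡ 88
122^4 ≡ 72
122^8 ≡ 115
122^17 = 122^16·122^1 ≡ 1  ← first divisor giving 1
The order is 17.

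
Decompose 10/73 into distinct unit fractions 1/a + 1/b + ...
1/8 + 1/84 + 1/12264

Greedy algorithm:
10/73: ceiling(73/10) = 8, use 1/8
7/584: ceiling(584/7) = 84, use 1/84
1/12264: ceiling(12264/1) = 12264, use 1/12264
Result: 10/73 = 1/8 + 1/84 + 1/12264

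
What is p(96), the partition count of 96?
118114304

p(n) counts ways to write n as a sum of positive integers (order ignored).
Euler's pentagonal recurrence: p(k) = p(k-1) + p(k-2) - p(k-5) - p(k-7) + p(k-12) + p(k-15) - ... (offsets j(3j∓1)/2, signs ++--, p(0)=1, p(<0)=0).
DP table for k = 0..95: p(0)=1, p(1)=1, p(2)=2, p(3)=3, p(4)=5, p(5)=7, p(6)=11, p(7)=15, p(8)=22, p(9)=30, p(10)=42, p(11)=56, p(12)=77, p(13)=101, p(14)=135, p(15)=176, p(16)=231, p(17)=297, p(18)=385, p(19)=490, p(20)=627, p(21)=792, p(22)=1002, p(23)=1255, p(24)=1575, p(25)=1958, p(26)=2436, p(27)=3010, p(28)=3718, p(29)=4565, p(30)=5604, p(31)=6842, p(32)=8349, p(33)=10143, p(34)=12310, p(35)=14883, p(36)=17977, p(37)=21637, p(38)=26015, p(39)=31185, p(40)=37338, p(41)=44583, p(42)=53174, p(43)=63261, p(44)=75175, p(45)=89134, p(46)=105558, p(47)=124754, p(48)=147273, p(49)=173525, p(50)=204226, p(51)=239943, p(52)=281589, p(53)=329931, p(54)=386155, p(55)=451276, p(56)=526823, p(57)=614154, p(58)=715220, p(59)=831820, p(60)=966467, p(61)=1121505, p(62)=1300156, p(63)=1505499, p(64)=1741630, p(65)=2012558, p(66)=2323520, p(67)=2679689, p(68)=3087735, p(69)=3554345, p(70)=4087968, p(71)=4697205, p(72)=5392783, p(73)=6185689, p(74)=7089500, p(75)=8118264, p(76)=9289091, p(77)=10619863, p(78)=12132164, p(79)=13848650, p(80)=15796476, p(81)=18004327, p(82)=20506255, p(83)=23338469, p(84)=26543660, p(85)=30167357, p(86)=34262962, p(87)=38887673, p(88)=44108109, p(89)=49995925, p(90)=56634173, p(91)=64112359, p(92)=72533807, p(93)=82010177, p(94)=92669720, p(95)=104651419.
Final step: p(96) = p(95) + p(94) - p(91) - p(89) + p(84) + p(81) - p(74) - p(70) + p(61) + p(56) - p(45) - p(39) + p(26) + p(19) - p(4)
= 104651419 + 92669720 - 64112359 - 49995925 + 26543660 + 18004327 - 7089500 - 4087968 + 1121505 + 526823 - 89134 - 31185 + 2436 + 490 - 5
= 118114304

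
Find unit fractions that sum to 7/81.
1/12 + 1/324

Greedy algorithm:
7/81: ceiling(81/7) = 12, use 1/12
1/324: ceiling(324/1) = 324, use 1/324
Result: 7/81 = 1/12 + 1/324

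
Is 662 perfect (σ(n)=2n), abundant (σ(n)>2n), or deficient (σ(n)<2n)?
deficient

Proper divisors of 662: sum = 1 + 2 + 331 = 334
Since 334 < 662, 662 is deficient.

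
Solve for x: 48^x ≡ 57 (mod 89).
52

Baby-step giant-step with step n = ⌈√89⌉ = 10.
Baby steps 48^j mod 89 (j:value) for j=0..9: 0:1, 1:48, 2:79, 3:54, 4:11, 5:83, 6:68, 7:60, 8:32, 9:23.
Giant-step multiplier: 48^(-10) ≡ 48^(88-10) = 48^78 ≡ 47 (mod 89).
Giant steps γ_i = 57·47^i mod 89: γ_0=57, γ_1=9, γ_2=67, γ_3=34, γ_4=85, γ_5=79 (in table at j=2).
x = i·n + j = 5·10 + 2 = 52.
Check: 48^52 ≡ 57 (mod 89).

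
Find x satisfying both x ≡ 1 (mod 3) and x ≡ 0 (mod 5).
10

Using Chinese Remainder Theorem:
M = 3 × 5 = 15
M1 = 5, M2 = 3
y1 = 5^(-1) mod 3 = 2
y2 = 3^(-1) mod 5 = 2
x = (1×5×2 + 0×3×2) mod 15 = 10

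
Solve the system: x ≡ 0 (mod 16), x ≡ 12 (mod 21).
96

Using Chinese Remainder Theorem:
M = 16 × 21 = 336
M1 = 21, M2 = 16
y1 = 21^(-1) mod 16 = 13
y2 = 16^(-1) mod 21 = 4
x = (0×21×13 + 12×16×4) mod 336 = 96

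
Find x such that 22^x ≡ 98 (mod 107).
13

Baby-step giant-step with step n = ⌈√107⌉ = 11.
Baby steps 22^j mod 107 (j:value) for j=0..10: 0:1, 1:22, 2:56, 3:55, 4:33, 5:84, 6:29, 7:103, 8:19, 9:97, 10:101.
Giant-step multiplier: 22^(-11) ≡ 22^(106-11) = 22^95 ≡ 77 (mod 107).
Giant steps γ_i = 98·77^i mod 107: γ_0=98, γ_1=56 (in table at j=2).
x = i·n + j = 1·11 + 2 = 13.
Check: 22^13 ≡ 98 (mod 107).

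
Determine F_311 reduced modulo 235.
34

Matrix identity: Q^n = [[F_(n+1), F_n], [F_n, F_(n-1)]] with Q = [[1,1],[1,0]].
n = 311 = 100110111₂. Square-and-multiply, entries mod 235:
Q^1 = [[1,1],[1,0]]
Q^2 = (Q^1)² = [[2,1],[1,1]]
Q^4 = (Q^2)² = [[5,3],[3,2]]
Q^9 = (Q^4)²·Q = [[55,34],[34,21]]
Q^19 = (Q^9)²·Q = [[185,186],[186,234]]
Q^38 = (Q^19)² = [[201,149],[149,52]]
Q^77 = (Q^38)²·Q = [[189,92],[92,97]]
Q^155 = (Q^77)²·Q = [[232,5],[5,227]]
Q^311 = (Q^155)²·Q = [[214,34],[34,180]]
F_311 mod 235 = Q^311[0][1] = 34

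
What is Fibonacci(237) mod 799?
797

Matrix identity: Q^n = [[F_(n+1), F_n], [F_n, F_(n-1)]] with Q = [[1,1],[1,0]].
n = 237 = 11101101₂. Square-and-multiply, entries mod 799:
Q^1 = [[1,1],[1,0]]
Q^3 = (Q^1)²·Q = [[3,2],[2,1]]
Q^7 = (Q^3)²·Q = [[21,13],[13,8]]
Q^14 = (Q^7)² = [[610,377],[377,233]]
Q^29 = (Q^14)²·Q = [[281,472],[472,608]]
Q^59 = (Q^29)²·Q = [[655,522],[522,133]]
Q^118 = (Q^59)² = [[786,650],[650,136]]
Q^237 = (Q^118)²·Q = [[48,797],[797,50]]
F_237 mod 799 = Q^237[0][1] = 797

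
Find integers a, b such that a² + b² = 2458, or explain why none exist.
33² + 37² (a=33, b=37)

Factorization: 2458 = 2 × 1229
By Fermat: n is sum of two squares iff every prime p ≡ 3 (mod 4) appears to even power.
All primes ≡ 3 (mod 4) appear to even power.
Search a = 0, 1, 2, … for 2458 - a² a perfect square: first hit at a = 33: 2458 - 1089 = 1369 = 37².
2458 = 33² + 37² = 1089 + 1369 ✓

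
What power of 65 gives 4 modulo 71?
66

Baby-step giant-step with step n = ⌈√71⌉ = 9.
Baby steps 65^j mod 71 (j:value) for j=0..8: 0:1, 1:65, 2:36, 3:68, 4:18, 5:34, 6:9, 7:17, 8:40.
Giant-step multiplier: 65^(-9) ≡ 65^(70-9) = 65^61 ≡ 21 (mod 71).
Giant steps γ_i = 4·21^i mod 71: γ_0=4, γ_1=13, γ_2=60, γ_3=53, γ_4=48, γ_5=14, γ_6=10, γ_7=68 (in table at j=3).
x = i·n + j = 7·9 + 3 = 66.
Check: 65^66 ≡ 4 (mod 71).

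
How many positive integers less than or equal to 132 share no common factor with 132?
40

132 = 2^2 × 3 × 11
φ(n) = n × ∏(1 - 1/p) for each prime p dividing n
φ(132) = 132 × (1 - 1/2) × (1 - 1/3) × (1 - 1/11) = 40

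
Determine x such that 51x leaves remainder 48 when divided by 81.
x ≡ 20 (mod 27)

gcd(51, 81) = 3, which divides 48, so solutions exist.
Divide through by 3: 17x ≡ 16 (mod 27).
Find 17^(-1) mod 27 by the extended Euclidean algorithm:
27 = 1 × 17 + 10  ⟹  10 = (1)·27 + (-1)·17
17 = 1 × 10 + 7  ⟹  7 = (-1)·27 + (2)·17
10 = 1 × 7 + 3  ⟹  3 = (2)·27 + (-3)·17
7 = 2 × 3 + 1  ⟹  1 = (-5)·27 + (8)·17
So (8)·17 ≡ 1 (mod 27), i.e. 17^(-1) ≡ 8 (mod 27).
x ≡ 8 × 16 = 128 ≡ 20 (mod 27).
Check: 51 × 20 = 1020 ≡ 48 (mod 81).
x ≡ 20 (mod 27), giving 3 solutions mod 81.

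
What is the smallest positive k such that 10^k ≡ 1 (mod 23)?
22

23 is prime, so ord(10) divides φ(23) = 22.
Divisors of 22: 1, 2, 11, 22.
Repeated squaring: 10^1 ≡ 10, 10^2 ≡ 8, 10^4 ≡ 18, 10^8 ≡ 2, 10^16 ≡ 4 (mod 23).
Test 10^d mod 23 for each divisor d in increasing order:
10^1 ≡ 10
10^2 ≡ 8
10^11 = 10^8·10^2·10^1 ≡ 22
10^22 = 10^16·10^4·10^2 ≡ 1  ← first divisor giving 1
The order is 22.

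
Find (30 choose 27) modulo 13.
4

Using Lucas' theorem:
Write n=30 and k=27 in base 13:
n in base 13: [2, 4]
k in base 13: [2, 1]
C(30,27) mod 13 = ∏ C(n_i, k_i) mod 13
Digit binomials (mod 13): C(2,2) = 1; C(4,1) = 4
Product: 1 × 4 = 4 ≡ 4 (mod 13)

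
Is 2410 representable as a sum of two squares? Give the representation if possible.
3² + 49² (a=3, b=49)

Factorization: 2410 = 2 × 5 × 241
By Fermat: n is sum of two squares iff every prime p ≡ 3 (mod 4) appears to even power.
All primes ≡ 3 (mod 4) appear to even power.
Search a = 0, 1, 2, … for 2410 - a² a perfect square: first hit at a = 3: 2410 - 9 = 2401 = 49².
2410 = 3² + 49² = 9 + 2401 ✓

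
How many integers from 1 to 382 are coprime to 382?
190

382 = 2 × 191
φ(n) = n × ∏(1 - 1/p) for each prime p dividing n
φ(382) = 382 × (1 - 1/2) × (1 - 1/191) = 190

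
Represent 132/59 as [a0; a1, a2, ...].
[2; 4, 4, 1, 2]

Euclidean algorithm steps:
132 = 2 × 59 + 14
59 = 4 × 14 + 3
14 = 4 × 3 + 2
3 = 1 × 2 + 1
2 = 2 × 1 + 0
Continued fraction: [2; 4, 4, 1, 2]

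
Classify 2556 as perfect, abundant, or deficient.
abundant

Proper divisors of 2556: sum = 1 + 2 + 3 + 4 + 6 + 9 + 12 + 18 + ... + 426 + 639 + 852 + 1278 (17 divisors) = 3996
Since 3996 > 2556, 2556 is abundant.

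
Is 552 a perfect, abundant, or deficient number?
abundant

Proper divisors of 552: sum = 1 + 2 + 3 + 4 + 6 + 8 + 12 + 23 + 24 + 46 + 69 + 92 + 138 + 184 + 276 = 888
Since 888 > 552, 552 is abundant.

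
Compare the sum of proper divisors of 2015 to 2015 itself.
deficient

Proper divisors of 2015: sum = 1 + 5 + 13 + 31 + 65 + 155 + 403 = 673
Since 673 < 2015, 2015 is deficient.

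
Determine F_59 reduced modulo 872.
649

Matrix identity: Q^n = [[F_(n+1), F_n], [F_n, F_(n-1)]] with Q = [[1,1],[1,0]].
n = 59 = 111011₂. Square-and-multiply, entries mod 872:
Q^1 = [[1,1],[1,0]]
Q^3 = (Q^1)²·Q = [[3,2],[2,1]]
Q^7 = (Q^3)²·Q = [[21,13],[13,8]]
Q^14 = (Q^7)² = [[610,377],[377,233]]
Q^29 = (Q^14)²·Q = [[152,621],[621,403]]
Q^59 = (Q^29)²·Q = [[864,649],[649,215]]
F_59 mod 872 = Q^59[0][1] = 649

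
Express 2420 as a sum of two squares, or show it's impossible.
22² + 44² (a=22, b=44)

Factorization: 2420 = 2^2 × 5 × 11^2
By Fermat: n is sum of two squares iff every prime p ≡ 3 (mod 4) appears to even power.
All primes ≡ 3 (mod 4) appear to even power.
Search a = 0, 1, 2, … for 2420 - a² a perfect square: first hit at a = 22: 2420 - 484 = 1936 = 44².
2420 = 22² + 44² = 484 + 1936 ✓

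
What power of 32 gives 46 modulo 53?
8

Baby-step giant-step with step n = ⌈√53⌉ = 8.
Baby steps 32^j mod 53 (j:value) for j=0..7: 0:1, 1:32, 2:17, 3:14, 4:24, 5:26, 6:37, 7:18.
Giant-step multiplier: 32^(-8) ≡ 32^(52-8) = 32^44 ≡ 15 (mod 53).
Giant steps γ_i = 46·15^i mod 53: γ_0=46, γ_1=1 (in table at j=0).
x = i·n + j = 1·8 + 0 = 8.
Check: 32^8 ≡ 46 (mod 53).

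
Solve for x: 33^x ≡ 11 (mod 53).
50

Baby-step giant-step with step n = ⌈√53⌉ = 8.
Baby steps 33^j mod 53 (j:value) for j=0..7: 0:1, 1:33, 2:29, 3:3, 4:46, 5:34, 6:9, 7:32.
Giant-step multiplier: 33^(-8) ≡ 33^(52-8) = 33^44 ≡ 13 (mod 53).
Giant steps γ_i = 11·13^i mod 53: γ_0=11, γ_1=37, γ_2=4, γ_3=52, γ_4=40, γ_5=43, γ_6=29 (in table at j=2).
x = i·n + j = 6·8 + 2 = 50.
Check: 33^50 ≡ 11 (mod 53).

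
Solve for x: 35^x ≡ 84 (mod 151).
72

Baby-step giant-step with step n = ⌈√151⌉ = 13.
Baby steps 35^j mod 151 (j:value) for j=0..12: 0:1, 1:35, 2:17, 3:142, 4:138, 5:149, 6:81, 7:117, 8:18, 9:26, 10:4, 11:140, 12:68.
Giant-step multiplier: 35^(-13) ≡ 35^(150-13) = 35^137 ≡ 130 (mod 151).
Giant steps γ_i = 84·130^i mod 151: γ_0=84, γ_1=48, γ_2=49, γ_3=28, γ_4=16, γ_5=117 (in table at j=7).
x = i·n + j = 5·13 + 7 = 72.
Check: 35^72 ≡ 84 (mod 151).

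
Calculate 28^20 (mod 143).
100

Repeated squaring. Binary of 20 = 10100.
28^1 ≡ 28 (mod 143); 28^2 ≡ 69 (mod 143); 28^4 ≡ 42 (mod 143); 28^8 ≡ 48 (mod 143); 28^16 ≡ 16 (mod 143)
28^20 = 28^4 × 28^16 ≡ 100 (mod 143)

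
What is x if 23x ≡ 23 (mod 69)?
x ≡ 1 (mod 3)

gcd(23, 69) = 23, which divides 23, so solutions exist.
Divide through by 23: x ≡ 1 (mod 3).
The coefficient of x is now 1, so x ≡ 1 (mod 3).
Check: 23 × 1 = 23 ≡ 23 (mod 69).
x ≡ 1 (mod 3), giving 23 solutions mod 69.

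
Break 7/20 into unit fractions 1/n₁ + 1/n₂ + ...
1/3 + 1/60

Greedy algorithm:
7/20: ceiling(20/7) = 3, use 1/3
1/60: ceiling(60/1) = 60, use 1/60
Result: 7/20 = 1/3 + 1/60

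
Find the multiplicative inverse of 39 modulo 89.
16

gcd(39, 89) = 1, so the inverse exists.
Extended Euclidean algorithm on (89, 39):
89 = 2 × 39 + 11  ⟹  11 = (1)·89 + (-2)·39
39 = 3 × 11 + 6  ⟹  6 = (-3)·89 + (7)·39
11 = 1 × 6 + 5  ⟹  5 = (4)·89 + (-9)·39
6 = 1 × 5 + 1  ⟹  1 = (-7)·89 + (16)·39
So (16)·39 ≡ 1 (mod 89), i.e. 39^(-1) ≡ 16 (mod 89).
Check: 39 × 16 = 624 ≡ 1 (mod 89)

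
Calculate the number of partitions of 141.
16670689208

p(n) counts ways to write n as a sum of positive integers (order ignored).
Euler's pentagonal recurrence: p(k) = p(k-1) + p(k-2) - p(k-5) - p(k-7) + p(k-12) + p(k-15) - ... (offsets j(3j∓1)/2, signs ++--, p(0)=1, p(<0)=0).
DP table for k = 0..140: p(0)=1, p(1)=1, p(2)=2, p(3)=3, p(4)=5, p(5)=7, p(6)=11, p(7)=15, p(8)=22, p(9)=30, p(10)=42, p(11)=56, p(12)=77, p(13)=101, p(14)=135, p(15)=176, p(16)=231, p(17)=297, p(18)=385, p(19)=490, p(20)=627, p(21)=792, p(22)=1002, p(23)=1255, p(24)=1575, p(25)=1958, p(26)=2436, p(27)=3010, p(28)=3718, p(29)=4565, p(30)=5604, p(31)=6842, p(32)=8349, p(33)=10143, p(34)=12310, p(35)=14883, p(36)=17977, p(37)=21637, p(38)=26015, p(39)=31185, p(40)=37338, p(41)=44583, p(42)=53174, p(43)=63261, p(44)=75175, p(45)=89134, p(46)=105558, p(47)=124754, p(48)=147273, p(49)=173525, p(50)=204226, p(51)=239943, p(52)=281589, p(53)=329931, p(54)=386155, p(55)=451276, p(56)=526823, p(57)=614154, p(58)=715220, p(59)=831820, p(60)=966467, p(61)=1121505, p(62)=1300156, p(63)=1505499, p(64)=1741630, p(65)=2012558, p(66)=2323520, p(67)=2679689, p(68)=3087735, p(69)=3554345, p(70)=4087968, p(71)=4697205, p(72)=5392783, p(73)=6185689, p(74)=7089500, p(75)=8118264, p(76)=9289091, p(77)=10619863, p(78)=12132164, p(79)=13848650, p(80)=15796476, p(81)=18004327, p(82)=20506255, p(83)=23338469, p(84)=26543660, p(85)=30167357, p(86)=34262962, p(87)=38887673, p(88)=44108109, p(89)=49995925, p(90)=56634173, p(91)=64112359, p(92)=72533807, p(93)=82010177, p(94)=92669720, p(95)=104651419, p(96)=118114304, p(97)=133230930, p(98)=150198136, p(99)=169229875, p(100)=190569292, p(101)=214481126, p(102)=241265379, p(103)=271248950, p(104)=304801365, p(105)=342325709, p(106)=384276336, p(107)=431149389, p(108)=483502844, p(109)=541946240, p(110)=607163746, p(111)=679903203, p(112)=761002156, p(113)=851376628, p(114)=952050665, p(115)=1064144451, p(116)=1188908248, p(117)=1327710076, p(118)=1482074143, p(119)=1653668665, p(120)=1844349560, p(121)=2056148051, p(122)=2291320912, p(123)=2552338241, p(124)=2841940500, p(125)=3163127352, p(126)=3519222692, p(127)=3913864295, p(128)=4351078600, p(129)=4835271870, p(130)=5371315400, p(131)=5964539504, p(132)=6620830889, p(133)=7346629512, p(134)=8149040695, p(135)=9035836076, p(136)=10015581680, p(137)=11097645016, p(138)=12292341831, p(139)=13610949895, p(140)=15065878135.
Final step: p(141) = p(140) + p(139) - p(136) - p(134) + p(129) + p(126) - p(119) - p(115) + p(106) + p(101) - p(90) - p(84) + p(71) + p(64) - p(49) - p(41) + p(24) + p(15)
= 15065878135 + 13610949895 - 10015581680 - 8149040695 + 4835271870 + 3519222692 - 1653668665 - 1064144451 + 384276336 + 214481126 - 56634173 - 26543660 + 4697205 + 1741630 - 173525 - 44583 + 1575 + 176
= 16670689208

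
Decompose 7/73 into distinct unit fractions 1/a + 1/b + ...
1/11 + 1/201 + 1/161403

Greedy algorithm:
7/73: ceiling(73/7) = 11, use 1/11
4/803: ceiling(803/4) = 201, use 1/201
1/161403: ceiling(161403/1) = 161403, use 1/161403
Result: 7/73 = 1/11 + 1/201 + 1/161403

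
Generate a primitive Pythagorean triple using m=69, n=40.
(3161, 5520, 6361)

Euclid's formula: a = m² - n², b = 2mn, c = m² + n²
m = 69, n = 40
a = 69² - 40² = 4761 - 1600 = 3161
b = 2 × 69 × 40 = 5520
c = 69² + 40² = 4761 + 1600 = 6361
Verification: 3161² + 5520² = 9991921 + 30470400 = 40462321 = 6361² ✓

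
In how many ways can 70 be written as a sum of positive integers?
4087968

p(n) counts ways to write n as a sum of positive integers (order ignored).
Euler's pentagonal recurrence: p(k) = p(k-1) + p(k-2) - p(k-5) - p(k-7) + p(k-12) + p(k-15) - ... (offsets j(3j∓1)/2, signs ++--, p(0)=1, p(<0)=0).
DP table for k = 0..69: p(0)=1, p(1)=1, p(2)=2, p(3)=3, p(4)=5, p(5)=7, p(6)=11, p(7)=15, p(8)=22, p(9)=30, p(10)=42, p(11)=56, p(12)=77, p(13)=101, p(14)=135, p(15)=176, p(16)=231, p(17)=297, p(18)=385, p(19)=490, p(20)=627, p(21)=792, p(22)=1002, p(23)=1255, p(24)=1575, p(25)=1958, p(26)=2436, p(27)=3010, p(28)=3718, p(29)=4565, p(30)=5604, p(31)=6842, p(32)=8349, p(33)=10143, p(34)=12310, p(35)=14883, p(36)=17977, p(37)=21637, p(38)=26015, p(39)=31185, p(40)=37338, p(41)=44583, p(42)=53174, p(43)=63261, p(44)=75175, p(45)=89134, p(46)=105558, p(47)=124754, p(48)=147273, p(49)=173525, p(50)=204226, p(51)=239943, p(52)=281589, p(53)=329931, p(54)=386155, p(55)=451276, p(56)=526823, p(57)=614154, p(58)=715220, p(59)=831820, p(60)=966467, p(61)=1121505, p(62)=1300156, p(63)=1505499, p(64)=1741630, p(65)=2012558, p(66)=2323520, p(67)=2679689, p(68)=3087735, p(69)=3554345.
Final step: p(70) = p(69) + p(68) - p(65) - p(63) + p(58) + p(55) - p(48) - p(44) + p(35) + p(30) - p(19) - p(13) + p(0)
= 3554345 + 3087735 - 2012558 - 1505499 + 715220 + 451276 - 147273 - 75175 + 14883 + 5604 - 490 - 101 + 1
= 4087968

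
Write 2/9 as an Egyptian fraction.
1/5 + 1/45

Greedy algorithm:
2/9: ceiling(9/2) = 5, use 1/5
1/45: ceiling(45/1) = 45, use 1/45
Result: 2/9 = 1/5 + 1/45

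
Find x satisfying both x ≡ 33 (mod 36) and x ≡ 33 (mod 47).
33

Using Chinese Remainder Theorem:
M = 36 × 47 = 1692
M1 = 47, M2 = 36
y1 = 47^(-1) mod 36 = 23
y2 = 36^(-1) mod 47 = 17
x = (33×47×23 + 33×36×17) mod 1692 = 33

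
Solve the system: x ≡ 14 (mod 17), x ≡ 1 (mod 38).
609

Using Chinese Remainder Theorem:
M = 17 × 38 = 646
M1 = 38, M2 = 17
y1 = 38^(-1) mod 17 = 13
y2 = 17^(-1) mod 38 = 9
x = (14×38×13 + 1×17×9) mod 646 = 609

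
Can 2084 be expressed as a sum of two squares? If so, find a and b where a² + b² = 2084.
22² + 40² (a=22, b=40)

Factorization: 2084 = 2^2 × 521
By Fermat: n is sum of two squares iff every prime p ≡ 3 (mod 4) appears to even power.
All primes ≡ 3 (mod 4) appear to even power.
Search a = 0, 1, 2, … for 2084 - a² a perfect square: first hit at a = 22: 2084 - 484 = 1600 = 40².
2084 = 22² + 40² = 484 + 1600 ✓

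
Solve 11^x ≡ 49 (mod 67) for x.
50

Baby-step giant-step with step n = ⌈√67⌉ = 9.
Baby steps 11^j mod 67 (j:value) for j=0..8: 0:1, 1:11, 2:54, 3:58, 4:35, 5:50, 6:14, 7:20, 8:19.
Giant-step multiplier: 11^(-9) ≡ 11^(66-9) = 11^57 ≡ 42 (mod 67).
Giant steps γ_i = 49·42^i mod 67: γ_0=49, γ_1=48, γ_2=6, γ_3=51, γ_4=65, γ_5=50 (in table at j=5).
x = i·n + j = 5·9 + 5 = 50.
Check: 11^50 ≡ 49 (mod 67).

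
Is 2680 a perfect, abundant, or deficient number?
abundant

Proper divisors of 2680: sum = 1 + 2 + 4 + 5 + 8 + 10 + 20 + 40 + 67 + 134 + 268 + 335 + 536 + 670 + 1340 = 3440
Since 3440 > 2680, 2680 is abundant.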